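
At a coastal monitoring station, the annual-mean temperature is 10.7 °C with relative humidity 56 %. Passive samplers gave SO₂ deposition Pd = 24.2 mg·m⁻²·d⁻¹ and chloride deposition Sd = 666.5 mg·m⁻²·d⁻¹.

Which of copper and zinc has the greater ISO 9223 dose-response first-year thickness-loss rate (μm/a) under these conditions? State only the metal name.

copper: temperature factor f = -0.080·(0.7) = -0.0560
  sulphur-dioxide contribution → 0.3124 μm/a
  chloride contribution → 0.7523 μm/a
  ⇒ r_corr(copper) = 1.065 μm/a
zinc: T>10 °C ⇒ hinge -0.071·(10.7−10) = -0.0497
  sulphur-dioxide contribution → 0.6556 μm/a
  chloride contribution → 2.768 μm/a
  ⇒ r_corr(zinc) = 3.424 μm/a
Ordering by μm/a: zinc (3.42) > copper (1.06)

zinc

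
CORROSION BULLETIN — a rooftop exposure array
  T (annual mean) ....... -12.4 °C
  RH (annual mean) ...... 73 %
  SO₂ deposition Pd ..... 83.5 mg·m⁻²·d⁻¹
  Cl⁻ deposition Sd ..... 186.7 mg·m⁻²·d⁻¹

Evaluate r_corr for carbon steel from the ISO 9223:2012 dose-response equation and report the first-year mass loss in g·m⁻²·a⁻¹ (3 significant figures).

r_corr = 160 g·m⁻²·a⁻¹

carbon steel: T≤10 °C ⇒ hinge +0.150·(-12.4−10) = -3.3600
  Pd branch = 1.77·Pd^0.52·e^(0.02·RH+f) = 2.643 μm/a
  Cl⁻ term: 0.102·186.7^0.62·exp(0.033·73+0.04·-12.4) = 17.68
  r_corr = 2.643 + 17.68 = 20.32 μm/a
Convert to mass loss: 20.32 μm/a × 7.85 g/cm³ = 159.5 g·m⁻²·a⁻¹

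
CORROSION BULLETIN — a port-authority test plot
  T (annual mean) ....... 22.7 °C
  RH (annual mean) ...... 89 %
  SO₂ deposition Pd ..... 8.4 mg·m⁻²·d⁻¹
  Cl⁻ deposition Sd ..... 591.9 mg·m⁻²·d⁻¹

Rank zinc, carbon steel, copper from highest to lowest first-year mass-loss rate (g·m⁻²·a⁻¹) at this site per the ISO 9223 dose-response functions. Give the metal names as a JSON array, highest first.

["carbon steel", "zinc", "copper"]

zinc: T>10 °C ⇒ hinge -0.071·(22.7−10) = -0.9017
  SO₂ term: 0.0129·8.4^0.44·exp(0.046·89-0.9017) = 0.8011
  Sd branch = 0.0175·Sd^0.57·e^(0.008·RH+0.085·T) = 9.341 μm/a
  sum: 0.8011 + 9.341 → r_corr = 10.14 μm/a
  mass loss = 10.14 μm/a × 7.14 g/cm³ = 72.42 g·m⁻²·a⁻¹
carbon steel: temperature factor f = -0.054·(12.7) = -0.6858
  Pd branch = 1.77·Pd^0.52·e^(0.02·RH+f) = 15.99 μm/a
  Cl⁻ term: 0.102·591.9^0.62·exp(0.033·89+0.04·22.7) = 249.6
  sum: 15.99 + 249.6 → r_corr = 265.6 μm/a
  mass loss = 265.6 μm/a × 7.85 g/cm³ = 2085 g·m⁻²·a⁻¹
copper: temperature factor f = -0.080·(12.7) = -1.0160
  Pd branch = 0.0053·Pd^0.26·e^(0.059·RH+f) = 0.6365 μm/a
  Sd branch = 0.01025·Sd^0.27·e^(0.036·RH+0.049·T) = 4.303 μm/a
  sum: 0.6365 + 4.303 → r_corr = 4.94 μm/a
  mass loss = 4.94 μm/a × 8.96 g/cm³ = 44.26 g·m⁻²·a⁻¹
Ordering by g·m⁻²·a⁻¹: carbon steel (2080) > zinc (72.4) > copper (44.3)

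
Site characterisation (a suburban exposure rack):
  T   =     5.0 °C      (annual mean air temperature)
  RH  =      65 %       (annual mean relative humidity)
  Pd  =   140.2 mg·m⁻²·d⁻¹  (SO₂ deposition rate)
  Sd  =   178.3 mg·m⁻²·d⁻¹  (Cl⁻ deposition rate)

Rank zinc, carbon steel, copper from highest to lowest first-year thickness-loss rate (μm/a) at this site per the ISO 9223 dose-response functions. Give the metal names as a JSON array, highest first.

zinc: T≤10 °C ⇒ hinge +0.038·(5.0−10) = -0.1900
  sulphur-dioxide contribution → 1.867 μm/a
  chloride contribution → 0.8642 μm/a
  total first-year rate 2.731 μm/a
carbon steel: temperature factor f = +0.150·(-5.0) = -0.7500
  sulphur-dioxide contribution → 40.1 μm/a
  chloride contribution → 26.47 μm/a
  ⇒ r_corr(carbon steel) = 66.57 μm/a
copper: T≤10 °C ⇒ hinge +0.126·(5.0−10) = -0.6300
  sulphur-dioxide contribution → 0.4724 μm/a
  chloride contribution → 0.551 μm/a
  total first-year rate 1.023 μm/a
Ordering by μm/a: carbon steel (66.6) > zinc (2.73) > copper (1.02)

["carbon steel", "zinc", "copper"]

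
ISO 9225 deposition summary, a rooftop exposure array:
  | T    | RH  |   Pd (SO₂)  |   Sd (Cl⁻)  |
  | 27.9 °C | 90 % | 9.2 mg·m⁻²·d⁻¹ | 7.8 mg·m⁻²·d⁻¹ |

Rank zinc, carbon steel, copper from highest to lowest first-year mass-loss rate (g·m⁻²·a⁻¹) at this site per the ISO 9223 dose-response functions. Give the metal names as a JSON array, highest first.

["carbon steel", "copper", "zinc"]

zinc: f(T) = -0.071·(T−10) [T>10 °C] = -1.2709
  sulphur-dioxide contribution → 0.6035 μm/a
  chloride contribution → 1.242 μm/a
  total first-year rate 1.846 μm/a
  mass loss = 1.846 μm/a × 7.14 g/cm³ = 13.18 g·m⁻²·a⁻¹
carbon steel: T>10 °C ⇒ hinge -0.054·(27.9−10) = -0.9666
  sulphur-dioxide contribution → 12.91 μm/a
  chloride contribution → 21.69 μm/a
  total first-year rate 34.6 μm/a
  mass loss = 34.6 μm/a × 7.85 g/cm³ = 271.6 g·m⁻²·a⁻¹
copper: T>10 °C ⇒ hinge -0.080·(27.9−10) = -1.4320
  sulphur-dioxide contribution → 0.4561 μm/a
  chloride contribution → 1.788 μm/a
  ⇒ r_corr(copper) = 2.244 μm/a
  mass loss = 2.244 μm/a × 8.96 g/cm³ = 20.11 g·m⁻²·a⁻¹
Ordering by g·m⁻²·a⁻¹: carbon steel (272) > copper (20.1) > zinc (13.2)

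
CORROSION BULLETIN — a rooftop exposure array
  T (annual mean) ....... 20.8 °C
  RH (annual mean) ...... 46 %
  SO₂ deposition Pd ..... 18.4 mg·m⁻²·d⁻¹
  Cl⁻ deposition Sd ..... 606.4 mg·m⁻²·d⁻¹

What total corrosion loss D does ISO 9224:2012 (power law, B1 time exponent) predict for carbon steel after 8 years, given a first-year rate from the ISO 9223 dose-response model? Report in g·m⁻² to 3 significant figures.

D(8) = 1.59e+03 g·m⁻²

carbon steel: f(T) = -0.054·(T−10) [T>10 °C] = -0.5832
  SO₂ term: 1.77·18.4^0.52·exp(0.02·46-0.5832) = 11.27
  Sd branch = 0.102·Sd^0.62·e^(0.033·RH+0.04·T) = 56.82 μm/a
  r_corr = 11.27 + 56.82 = 68.09 μm/a
ISO 9224: D(t) = r_corr · t^b with b = 0.523 (carbon steel, B1)
  D(8) = 68.09 × 8^0.523 = 68.09 × 2.967 = 202 μm
  Mass loss = 202 μm × 7.85 g/cm³ = 1586 g·m⁻²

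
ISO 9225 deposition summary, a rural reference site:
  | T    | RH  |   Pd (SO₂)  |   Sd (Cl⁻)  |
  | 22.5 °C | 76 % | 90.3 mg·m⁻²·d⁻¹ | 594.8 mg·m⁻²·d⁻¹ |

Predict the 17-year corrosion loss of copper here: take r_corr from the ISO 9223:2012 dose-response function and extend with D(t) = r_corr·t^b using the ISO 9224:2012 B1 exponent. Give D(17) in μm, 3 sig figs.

copper: T>10 °C ⇒ hinge -0.080·(22.5−10) = -1.0000
  sulphur-dioxide contribution → 0.557 μm/a
  chloride contribution → 2.672 μm/a
  total first-year rate 3.229 μm/a
Power-law: D(17) = r_corr · 17^0.667
  D(17) = 3.229 × 17^0.667 = 3.229 × 6.618 = 21.37 μm

D(17) = 21.4 μm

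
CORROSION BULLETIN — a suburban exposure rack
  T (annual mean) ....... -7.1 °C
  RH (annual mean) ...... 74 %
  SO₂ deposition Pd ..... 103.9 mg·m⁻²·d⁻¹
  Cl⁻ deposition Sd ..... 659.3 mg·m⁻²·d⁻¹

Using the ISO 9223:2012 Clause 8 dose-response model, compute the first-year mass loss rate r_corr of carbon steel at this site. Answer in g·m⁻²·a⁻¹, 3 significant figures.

r_corr = 440 g·m⁻²·a⁻¹

carbon steel: T≤10 °C ⇒ hinge +0.150·(-7.1−10) = -2.5650
  sulphur-dioxide contribution → 6.69 μm/a
  chloride contribution → 49.39 μm/a
  ⇒ r_corr(carbon steel) = 56.08 μm/a
Convert to mass loss: 56.08 μm/a × 7.85 g/cm³ = 440.2 g·m⁻²·a⁻¹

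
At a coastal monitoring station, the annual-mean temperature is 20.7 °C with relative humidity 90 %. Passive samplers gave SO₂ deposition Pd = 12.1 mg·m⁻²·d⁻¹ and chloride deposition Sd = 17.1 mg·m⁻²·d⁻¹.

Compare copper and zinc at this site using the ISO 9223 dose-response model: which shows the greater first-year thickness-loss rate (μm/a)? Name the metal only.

copper: f(T) = -0.080·(T−10) [T>10 °C] = -0.8560
  sulphur-dioxide contribution → 0.8713 μm/a
  chloride contribution → 1.553 μm/a
  ⇒ r_corr(copper) = 2.425 μm/a
zinc: T>10 °C ⇒ hinge -0.071·(20.7−10) = -0.7597
  sulphur-dioxide contribution → 1.135 μm/a
  chloride contribution → 1.054 μm/a
  ⇒ r_corr(zinc) = 2.189 μm/a
Ordering by μm/a: copper (2.42) > zinc (2.19)

copper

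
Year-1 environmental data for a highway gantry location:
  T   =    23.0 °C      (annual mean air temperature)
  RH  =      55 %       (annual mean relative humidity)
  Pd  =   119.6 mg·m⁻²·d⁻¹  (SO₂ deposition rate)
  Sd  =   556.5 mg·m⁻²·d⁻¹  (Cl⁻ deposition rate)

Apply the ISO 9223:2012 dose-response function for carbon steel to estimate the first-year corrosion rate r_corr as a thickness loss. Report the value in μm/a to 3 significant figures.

carbon steel: f(T) = -0.054·(T−10) [T>10 °C] = -0.7020
  Pd branch = 1.77·Pd^0.52·e^(0.02·RH+f) = 31.71 μm/a
  Cl⁻ term: 0.102·556.5^0.62·exp(0.033·55+0.04·23.0) = 79.17
  sum: 31.71 + 79.17 → r_corr = 110.9 μm/a

r_corr = 111 μm/a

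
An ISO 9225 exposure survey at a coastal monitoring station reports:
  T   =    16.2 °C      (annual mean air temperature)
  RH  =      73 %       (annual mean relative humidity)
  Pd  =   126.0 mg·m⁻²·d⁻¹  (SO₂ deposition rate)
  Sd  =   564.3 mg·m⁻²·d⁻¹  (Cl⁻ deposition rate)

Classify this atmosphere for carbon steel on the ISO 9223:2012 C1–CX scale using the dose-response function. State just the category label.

carbon steel: T>10 °C ⇒ hinge -0.054·(16.2−10) = -0.3348
  SO₂ term: 1.77·126.0^0.52·exp(0.02·73-0.3348) = 67.43
  Sd branch = 0.102·Sd^0.62·e^(0.033·RH+0.04·T) = 110.2 μm/a
  sum: 67.43 + 110.2 → r_corr = 177.6 μm/a
ISO 9223 Table 2 (carbon steel): 80 < 178 ≤ 200 μm/a ⇒ C5

C5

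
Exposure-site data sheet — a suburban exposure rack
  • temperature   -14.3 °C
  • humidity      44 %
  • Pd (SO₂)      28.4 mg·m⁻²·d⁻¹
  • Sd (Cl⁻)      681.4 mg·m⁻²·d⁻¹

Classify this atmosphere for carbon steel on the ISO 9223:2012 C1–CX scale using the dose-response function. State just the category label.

carbon steel: temperature factor f = +0.150·(-24.3) = -3.6450
  sulphur-dioxide contribution → 0.6351 μm/a
  chloride contribution → 14.04 μm/a
  total first-year rate 14.68 μm/a
ISO 9223 Table 2 (carbon steel): 1.3 < 14.7 ≤ 25 μm/a ⇒ C2

C2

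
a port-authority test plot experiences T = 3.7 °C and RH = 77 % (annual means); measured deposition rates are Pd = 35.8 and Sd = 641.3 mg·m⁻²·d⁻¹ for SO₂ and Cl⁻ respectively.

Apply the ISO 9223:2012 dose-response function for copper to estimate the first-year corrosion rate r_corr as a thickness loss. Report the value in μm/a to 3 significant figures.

copper: temperature factor f = +0.126·(-6.3) = -0.7938
  Pd branch = 0.0053·Pd^0.26·e^(0.059·RH+f) = 0.5709 μm/a
  Cl⁻ term: 0.01025·641.3^0.27·exp(0.036·77+0.049·3.7) = 1.125
  r_corr = 0.5709 + 1.125 = 1.696 μm/a

r_corr = 1.70 μm/a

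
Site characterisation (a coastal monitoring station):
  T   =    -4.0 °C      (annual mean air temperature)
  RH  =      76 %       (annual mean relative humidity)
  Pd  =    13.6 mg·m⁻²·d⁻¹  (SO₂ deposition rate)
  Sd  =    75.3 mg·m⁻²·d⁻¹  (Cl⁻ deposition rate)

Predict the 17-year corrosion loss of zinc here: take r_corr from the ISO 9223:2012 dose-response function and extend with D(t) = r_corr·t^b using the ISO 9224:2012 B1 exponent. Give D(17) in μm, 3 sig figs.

D(17) = 10.6 μm

zinc: temperature factor f = +0.038·(-14.0) = -0.5320
  sulphur-dioxide contribution → 0.7881 μm/a
  chloride contribution → 0.2687 μm/a
  total first-year rate 1.057 μm/a
Long-term exponent b (ISO 9224 Table 2, B1) = 0.813
  D(17) = 1.057 × 17^0.813 = 1.057 × 10.01 = 10.58 μm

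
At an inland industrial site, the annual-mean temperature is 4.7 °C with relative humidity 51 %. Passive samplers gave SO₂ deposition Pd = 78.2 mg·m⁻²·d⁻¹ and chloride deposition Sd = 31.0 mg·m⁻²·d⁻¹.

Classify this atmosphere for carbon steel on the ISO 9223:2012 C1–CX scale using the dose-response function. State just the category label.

carbon steel: temperature factor f = +0.150·(-5.3) = -0.7950
  sulphur-dioxide contribution → 21.39 μm/a
  chloride contribution → 5.569 μm/a
  ⇒ r_corr(carbon steel) = 26.96 μm/a
27 μm/a falls in (25, 50] for carbon steel → category C3

C3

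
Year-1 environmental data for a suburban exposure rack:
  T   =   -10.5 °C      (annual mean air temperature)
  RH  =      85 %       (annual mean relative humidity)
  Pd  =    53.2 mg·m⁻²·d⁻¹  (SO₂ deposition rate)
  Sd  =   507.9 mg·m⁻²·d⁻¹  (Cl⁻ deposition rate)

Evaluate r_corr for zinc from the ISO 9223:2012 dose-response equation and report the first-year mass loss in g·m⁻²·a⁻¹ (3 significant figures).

r_corr = 15.6 g·m⁻²·a⁻¹

zinc: temperature factor f = +0.038·(-20.5) = -0.7790
  SO₂ term: 0.0129·53.2^0.44·exp(0.046·85-0.7790) = 1.697
  Cl⁻ term: 0.0175·507.9^0.57·exp(0.008·85+0.085·-10.5) = 0.4932
  r_corr = 1.697 + 0.4932 = 2.191 μm/a
Convert to mass loss: 2.191 μm/a × 7.14 g/cm³ = 15.64 g·m⁻²·a⁻¹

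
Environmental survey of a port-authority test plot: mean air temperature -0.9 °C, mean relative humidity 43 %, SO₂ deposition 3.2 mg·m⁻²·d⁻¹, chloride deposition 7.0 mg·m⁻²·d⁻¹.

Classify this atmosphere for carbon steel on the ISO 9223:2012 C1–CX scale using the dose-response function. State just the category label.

carbon steel: temperature factor f = +0.150·(-10.9) = -1.6350
  Pd branch = 1.77·Pd^0.52·e^(0.02·RH+f) = 1.493 μm/a
  Cl⁻ term: 0.102·7.0^0.62·exp(0.033·43+0.04·-0.9) = 1.359
  sum: 1.493 + 1.359 → r_corr = 2.852 μm/a
Category bounds: 1.3…25 μm/a bracket r_corr ⇒ C2

C2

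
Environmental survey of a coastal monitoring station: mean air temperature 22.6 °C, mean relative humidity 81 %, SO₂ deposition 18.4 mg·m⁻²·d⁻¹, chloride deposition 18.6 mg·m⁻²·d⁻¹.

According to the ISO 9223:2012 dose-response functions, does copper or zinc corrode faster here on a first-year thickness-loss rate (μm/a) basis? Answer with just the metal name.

zinc

copper: temperature factor f = -0.080·(12.6) = -1.0080
  sulphur-dioxide contribution → 0.4907 μm/a
  chloride contribution → 1.261 μm/a
  ⇒ r_corr(copper) = 1.752 μm/a
zinc: T>10 °C ⇒ hinge -0.071·(22.6−10) = -0.8946
  sulphur-dioxide contribution → 0.7884 μm/a
  chloride contribution → 1.209 μm/a
  total first-year rate 1.997 μm/a
Ordering by μm/a: zinc (2) > copper (1.75)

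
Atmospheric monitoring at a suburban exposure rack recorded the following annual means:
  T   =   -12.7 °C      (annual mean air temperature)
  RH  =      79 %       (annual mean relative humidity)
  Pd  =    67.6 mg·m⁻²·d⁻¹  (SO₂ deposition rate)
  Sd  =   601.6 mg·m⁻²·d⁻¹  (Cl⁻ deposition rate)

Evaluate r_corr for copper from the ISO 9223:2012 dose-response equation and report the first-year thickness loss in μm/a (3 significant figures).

copper: temperature factor f = +0.126·(-22.7) = -2.8602
  SO₂ term: 0.0053·67.6^0.26·exp(0.059·79-2.8602) = 0.09597
  Cl⁻ term: 0.01025·601.6^0.27·exp(0.036·79+0.049·-12.7) = 0.5321
  sum: 0.09597 + 0.5321 → r_corr = 0.6281 μm/a

r_corr = 0.628 μm/a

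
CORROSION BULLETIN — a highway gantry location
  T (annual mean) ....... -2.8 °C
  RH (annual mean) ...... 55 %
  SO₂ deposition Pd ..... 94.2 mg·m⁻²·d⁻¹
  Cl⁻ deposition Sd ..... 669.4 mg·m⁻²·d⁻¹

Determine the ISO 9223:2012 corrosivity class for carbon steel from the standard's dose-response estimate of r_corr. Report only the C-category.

carbon steel: T≤10 °C ⇒ hinge +0.150·(-2.8−10) = -1.9200
  sulphur-dioxide contribution → 8.286 μm/a
  chloride contribution → 31.63 μm/a
  ⇒ r_corr(carbon steel) = 39.92 μm/a
39.9 μm/a falls in (25, 50] for carbon steel → category C3

C3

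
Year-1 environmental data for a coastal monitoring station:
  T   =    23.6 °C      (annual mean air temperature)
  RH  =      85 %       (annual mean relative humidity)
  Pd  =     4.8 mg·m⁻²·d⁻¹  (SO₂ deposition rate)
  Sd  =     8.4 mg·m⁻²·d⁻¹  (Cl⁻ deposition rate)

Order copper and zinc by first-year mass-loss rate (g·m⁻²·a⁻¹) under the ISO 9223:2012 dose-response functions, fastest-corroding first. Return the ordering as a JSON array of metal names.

copper: temperature factor f = -0.080·(13.6) = -1.0880
  Pd branch = 0.0053·Pd^0.26·e^(0.059·RH+f) = 0.4045 μm/a
  Cl⁻ term: 0.01025·8.4^0.27·exp(0.036·85+0.049·23.6) = 1.234
  sum: 0.4045 + 1.234 → r_corr = 1.639 μm/a
  mass loss = 1.639 μm/a × 8.96 g/cm³ = 14.68 g·m⁻²·a⁻¹
zinc: T>10 °C ⇒ hinge -0.071·(23.6−10) = -0.9656
  Pd branch = 0.0129·Pd^0.44·e^(0.046·RH+f) = 0.4887 μm/a
  Cl⁻ term: 0.0175·8.4^0.57·exp(0.008·85+0.085·23.6) = 0.8638
  r_corr = 0.4887 + 0.8638 = 1.352 μm/a
  mass loss = 1.352 μm/a × 7.14 g/cm³ = 9.657 g·m⁻²·a⁻¹
Ordering by g·m⁻²·a⁻¹: copper (14.7) > zinc (9.66)

["copper", "zinc"]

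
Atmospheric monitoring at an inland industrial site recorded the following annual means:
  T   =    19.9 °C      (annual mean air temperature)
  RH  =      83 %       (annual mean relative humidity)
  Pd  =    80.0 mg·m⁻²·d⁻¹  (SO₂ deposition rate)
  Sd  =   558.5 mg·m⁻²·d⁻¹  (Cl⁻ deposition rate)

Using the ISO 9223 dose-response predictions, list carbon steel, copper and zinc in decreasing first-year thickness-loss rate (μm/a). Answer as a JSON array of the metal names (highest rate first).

carbon steel: f(T) = -0.054·(T−10) [T>10 °C] = -0.5346
  sulphur-dioxide contribution → 53.25 μm/a
  chloride contribution → 176.6 μm/a
  total first-year rate 229.8 μm/a
copper: T>10 °C ⇒ hinge -0.080·(19.9−10) = -0.7920
  sulphur-dioxide contribution → 1.004 μm/a
  chloride contribution → 2.976 μm/a
  ⇒ r_corr(copper) = 3.98 μm/a
zinc: T>10 °C ⇒ hinge -0.071·(19.9−10) = -0.7029
  sulphur-dioxide contribution → 1.999 μm/a
  chloride contribution → 6.789 μm/a
  ⇒ r_corr(zinc) = 8.788 μm/a
Ordering by μm/a: carbon steel (230) > zinc (8.79) > copper (3.98)

["carbon steel", "zinc", "copper"]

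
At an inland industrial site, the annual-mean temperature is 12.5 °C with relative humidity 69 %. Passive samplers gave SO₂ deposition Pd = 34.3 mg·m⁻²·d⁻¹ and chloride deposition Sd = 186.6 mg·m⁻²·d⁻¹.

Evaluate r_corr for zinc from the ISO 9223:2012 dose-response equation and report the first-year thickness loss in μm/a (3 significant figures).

r_corr = 2.96 μm/a

zinc: temperature factor f = -0.071·(2.5) = -0.1775
  sulphur-dioxide contribution → 1.223 μm/a
  chloride contribution → 1.732 μm/a
  ⇒ r_corr(zinc) = 2.955 μm/a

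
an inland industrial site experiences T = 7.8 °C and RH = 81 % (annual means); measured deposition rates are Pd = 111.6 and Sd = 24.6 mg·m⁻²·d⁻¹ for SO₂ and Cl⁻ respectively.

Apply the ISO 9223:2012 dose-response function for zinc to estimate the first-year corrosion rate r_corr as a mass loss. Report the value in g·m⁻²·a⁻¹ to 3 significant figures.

r_corr = 30.9 g·m⁻²·a⁻¹

zinc: f(T) = +0.038·(T−10) [T≤10 °C] = -0.0836
  Pd branch = 0.0129·Pd^0.44·e^(0.046·RH+f) = 3.921 μm/a
  Sd branch = 0.0175·Sd^0.57·e^(0.008·RH+0.085·T) = 0.4029 μm/a
  r_corr = 3.921 + 0.4029 = 4.324 μm/a
Convert to mass loss: 4.324 μm/a × 7.14 g/cm³ = 30.88 g·m⁻²·a⁻¹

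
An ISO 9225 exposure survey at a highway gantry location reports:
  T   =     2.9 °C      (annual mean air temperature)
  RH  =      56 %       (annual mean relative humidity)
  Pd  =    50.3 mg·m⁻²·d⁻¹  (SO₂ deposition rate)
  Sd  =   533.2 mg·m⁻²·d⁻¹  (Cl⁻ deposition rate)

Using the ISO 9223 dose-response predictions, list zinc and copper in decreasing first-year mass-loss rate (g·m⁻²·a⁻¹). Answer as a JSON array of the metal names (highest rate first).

zinc: f(T) = +0.038·(T−10) [T≤10 °C] = -0.2698
  Pd branch = 0.0129·Pd^0.44·e^(0.046·RH+f) = 0.7259 μm/a
  Cl⁻ term: 0.0175·533.2^0.57·exp(0.008·56+0.085·2.9) = 1.256
  sum: 0.7259 + 1.256 → r_corr = 1.982 μm/a
  mass loss = 1.982 μm/a × 7.14 g/cm³ = 14.15 g·m⁻²·a⁻¹
copper: temperature factor f = +0.126·(-7.1) = -0.8946
  Pd branch = 0.0053·Pd^0.26·e^(0.059·RH+f) = 0.1633 μm/a
  Sd branch = 0.01025·Sd^0.27·e^(0.036·RH+0.049·T) = 0.4833 μm/a
  r_corr = 0.1633 + 0.4833 = 0.6467 μm/a
  mass loss = 0.6467 μm/a × 8.96 g/cm³ = 5.794 g·m⁻²·a⁻¹
Ordering by g·m⁻²·a⁻¹: zinc (14.2) > copper (5.79)

["zinc", "copper"]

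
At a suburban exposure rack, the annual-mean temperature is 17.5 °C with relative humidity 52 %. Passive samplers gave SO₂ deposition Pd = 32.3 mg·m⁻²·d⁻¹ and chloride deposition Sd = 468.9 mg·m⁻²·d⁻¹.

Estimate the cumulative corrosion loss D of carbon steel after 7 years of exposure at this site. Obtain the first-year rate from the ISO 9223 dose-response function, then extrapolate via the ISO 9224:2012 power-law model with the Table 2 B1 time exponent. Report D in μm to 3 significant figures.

carbon steel: temperature factor f = -0.054·(7.5) = -0.4050
  SO₂ term: 1.77·32.3^0.52·exp(0.02·52-0.4050) = 20.35
  Sd branch = 0.102·Sd^0.62·e^(0.033·RH+0.04·T) = 51.75 μm/a
  sum: 20.35 + 51.75 → r_corr = 72.1 μm/a
ISO 9224: D(t) = r_corr · t^b with b = 0.523 (carbon steel, B1)
  D(7) = 72.1 × 7^0.523 = 72.1 × 2.767 = 199.5 μm

D(7) = 199 μm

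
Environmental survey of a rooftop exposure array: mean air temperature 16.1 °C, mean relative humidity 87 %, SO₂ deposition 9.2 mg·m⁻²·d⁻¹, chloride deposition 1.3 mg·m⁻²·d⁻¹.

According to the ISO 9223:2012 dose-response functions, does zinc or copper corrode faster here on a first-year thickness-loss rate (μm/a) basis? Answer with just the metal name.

copper

zinc: T>10 °C ⇒ hinge -0.071·(16.1−10) = -0.4331
  Pd branch = 0.0129·Pd^0.44·e^(0.046·RH+f) = 1.215 μm/a
  Sd branch = 0.0175·Sd^0.57·e^(0.008·RH+0.085·T) = 0.1602 μm/a
  r_corr = 1.215 + 0.1602 = 1.375 μm/a
copper: T>10 °C ⇒ hinge -0.080·(16.1−10) = -0.4880
  Pd branch = 0.0053·Pd^0.26·e^(0.059·RH+f) = 0.9821 μm/a
  Cl⁻ term: 0.01025·1.3^0.27·exp(0.036·87+0.049·16.1) = 0.555
  sum: 0.9821 + 0.555 → r_corr = 1.537 μm/a
Ordering by μm/a: copper (1.54) > zinc (1.38)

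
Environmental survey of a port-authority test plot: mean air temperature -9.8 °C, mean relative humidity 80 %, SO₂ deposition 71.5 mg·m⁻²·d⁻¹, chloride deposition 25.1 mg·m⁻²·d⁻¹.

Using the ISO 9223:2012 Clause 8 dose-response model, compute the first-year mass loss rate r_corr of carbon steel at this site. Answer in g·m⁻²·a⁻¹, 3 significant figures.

r_corr = 88.4 g·m⁻²·a⁻¹

carbon steel: T≤10 °C ⇒ hinge +0.150·(-9.8−10) = -2.9700
  sulphur-dioxide contribution → 4.142 μm/a
  chloride contribution → 7.123 μm/a
  total first-year rate 11.27 μm/a
Convert to mass loss: 11.27 μm/a × 7.85 g/cm³ = 88.44 g·m⁻²·a⁻¹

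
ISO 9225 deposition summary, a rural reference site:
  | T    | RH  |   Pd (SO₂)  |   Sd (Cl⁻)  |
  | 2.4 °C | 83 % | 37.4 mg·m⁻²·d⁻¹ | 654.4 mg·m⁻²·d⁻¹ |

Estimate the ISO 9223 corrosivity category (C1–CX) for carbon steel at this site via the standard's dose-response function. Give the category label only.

C5

carbon steel: f(T) = +0.150·(T−10) [T≤10 °C] = -1.1400
  sulphur-dioxide contribution → 19.57 μm/a
  chloride contribution → 96.75 μm/a
  total first-year rate 116.3 μm/a
116 μm/a falls in (80, 200] for carbon steel → category C5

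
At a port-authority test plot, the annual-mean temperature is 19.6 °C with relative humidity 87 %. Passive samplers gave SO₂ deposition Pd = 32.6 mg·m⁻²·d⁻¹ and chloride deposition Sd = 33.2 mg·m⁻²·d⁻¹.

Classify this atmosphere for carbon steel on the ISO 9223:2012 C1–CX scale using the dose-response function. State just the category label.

C4

carbon steel: T>10 °C ⇒ hinge -0.054·(19.6−10) = -0.5184
  Pd branch = 1.77·Pd^0.52·e^(0.02·RH+f) = 36.76 μm/a
  Sd branch = 0.102·Sd^0.62·e^(0.033·RH+0.04·T) = 34.6 μm/a
  sum: 36.76 + 34.6 → r_corr = 71.36 μm/a
Category bounds: 50…80 μm/a bracket r_corr ⇒ C4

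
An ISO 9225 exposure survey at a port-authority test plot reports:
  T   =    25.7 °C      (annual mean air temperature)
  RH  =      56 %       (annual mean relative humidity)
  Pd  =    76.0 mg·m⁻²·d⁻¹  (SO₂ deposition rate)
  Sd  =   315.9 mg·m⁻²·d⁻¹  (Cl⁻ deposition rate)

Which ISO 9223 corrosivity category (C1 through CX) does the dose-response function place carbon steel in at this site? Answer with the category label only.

carbon steel: T>10 °C ⇒ hinge -0.054·(25.7−10) = -0.8478
  Pd branch = 1.77·Pd^0.52·e^(0.02·RH+f) = 22.09 μm/a
  Sd branch = 0.102·Sd^0.62·e^(0.033·RH+0.04·T) = 64.17 μm/a
  sum: 22.09 + 64.17 → r_corr = 86.26 μm/a
ISO 9223 Table 2 (carbon steel): 80 < 86.3 ≤ 200 μm/a ⇒ C5

C5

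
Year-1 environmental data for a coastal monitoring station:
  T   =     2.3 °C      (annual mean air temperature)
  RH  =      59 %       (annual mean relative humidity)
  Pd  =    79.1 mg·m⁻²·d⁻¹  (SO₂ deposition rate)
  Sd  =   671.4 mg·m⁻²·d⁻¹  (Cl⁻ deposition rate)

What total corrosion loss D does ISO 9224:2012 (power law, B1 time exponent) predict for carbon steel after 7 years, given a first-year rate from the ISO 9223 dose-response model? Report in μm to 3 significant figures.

carbon steel: T≤10 °C ⇒ hinge +0.150·(2.3−10) = -1.1550
  SO₂ term: 1.77·79.1^0.52·exp(0.02·59-1.1550) = 17.61
  Cl⁻ term: 0.102·671.4^0.62·exp(0.033·59+0.04·2.3) = 44.35
  sum: 17.61 + 44.35 → r_corr = 61.96 μm/a
Long-term exponent b (ISO 9224 Table 2, B1) = 0.523
  D(7) = 61.96 × 7^0.523 = 61.96 × 2.767 = 171.4 μm

D(7) = 171 μm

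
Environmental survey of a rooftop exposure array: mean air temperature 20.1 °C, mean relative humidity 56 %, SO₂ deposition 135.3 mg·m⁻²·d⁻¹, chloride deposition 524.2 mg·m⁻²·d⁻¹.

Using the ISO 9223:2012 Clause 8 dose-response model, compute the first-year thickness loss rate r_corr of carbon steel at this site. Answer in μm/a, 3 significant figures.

r_corr = 111 μm/a

carbon steel: f(T) = -0.054·(T−10) [T>10 °C] = -0.5454
  SO₂ term: 1.77·135.3^0.52·exp(0.02·56-0.5454) = 40.35
  Sd branch = 0.102·Sd^0.62·e^(0.033·RH+0.04·T) = 70.22 μm/a
  r_corr = 40.35 + 70.22 = 110.6 μm/a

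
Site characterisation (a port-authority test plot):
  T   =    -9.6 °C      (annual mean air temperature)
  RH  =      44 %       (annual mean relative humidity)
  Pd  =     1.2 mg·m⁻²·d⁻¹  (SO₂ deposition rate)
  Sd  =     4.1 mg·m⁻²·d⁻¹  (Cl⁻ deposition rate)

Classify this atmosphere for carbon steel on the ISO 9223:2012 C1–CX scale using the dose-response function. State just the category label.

carbon steel: temperature factor f = +0.150·(-19.6) = -2.9400
  Pd branch = 1.77·Pd^0.52·e^(0.02·RH+f) = 0.248 μm/a
  Cl⁻ term: 0.102·4.1^0.62·exp(0.033·44+0.04·-9.6) = 0.7118
  r_corr = 0.248 + 0.7118 = 0.9598 μm/a
0.96 μm/a falls in (0, 1.3] for carbon steel → category C1

C1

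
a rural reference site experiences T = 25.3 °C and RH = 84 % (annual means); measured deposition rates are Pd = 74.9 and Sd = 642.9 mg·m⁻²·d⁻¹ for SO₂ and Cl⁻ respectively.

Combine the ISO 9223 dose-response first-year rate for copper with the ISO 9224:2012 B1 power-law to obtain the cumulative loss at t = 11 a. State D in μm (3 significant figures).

copper: temperature factor f = -0.080·(15.3) = -1.2240
  SO₂ term: 0.0053·74.9^0.26·exp(0.059·84-1.2240) = 0.6799
  Sd branch = 0.01025·Sd^0.27·e^(0.036·RH+0.049·T) = 4.175 μm/a
  r_corr = 0.6799 + 4.175 = 4.855 μm/a
Power-law: D(11) = r_corr · 11^0.667
  D(11) = 4.855 × 11^0.667 = 4.855 × 4.95 = 24.03 μm

D(11) = 24.0 μm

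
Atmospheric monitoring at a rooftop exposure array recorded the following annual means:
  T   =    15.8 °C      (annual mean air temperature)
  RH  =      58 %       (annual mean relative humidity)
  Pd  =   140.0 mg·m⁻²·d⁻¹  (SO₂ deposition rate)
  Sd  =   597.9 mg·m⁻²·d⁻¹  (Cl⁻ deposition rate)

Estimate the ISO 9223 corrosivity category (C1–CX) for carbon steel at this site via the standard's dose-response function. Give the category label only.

carbon steel: temperature factor f = -0.054·(5.8) = -0.3132
  SO₂ term: 1.77·140.0^0.52·exp(0.02·58-0.3132) = 53.92
  Sd branch = 0.102·Sd^0.62·e^(0.033·RH+0.04·T) = 68.52 μm/a
  sum: 53.92 + 68.52 → r_corr = 122.4 μm/a
122 μm/a falls in (80, 200] for carbon steel → category C5

C5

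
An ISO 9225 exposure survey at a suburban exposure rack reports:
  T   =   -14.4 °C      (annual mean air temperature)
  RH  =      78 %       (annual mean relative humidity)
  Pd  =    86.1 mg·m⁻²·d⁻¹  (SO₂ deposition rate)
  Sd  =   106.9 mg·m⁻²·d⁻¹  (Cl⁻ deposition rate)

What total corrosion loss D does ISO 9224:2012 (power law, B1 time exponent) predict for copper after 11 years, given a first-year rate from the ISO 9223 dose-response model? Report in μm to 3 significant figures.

copper: T≤10 °C ⇒ hinge +0.126·(-14.4−10) = -3.0744
  SO₂ term: 0.0053·86.1^0.26·exp(0.059·78-3.0744) = 0.07777
  Cl⁻ term: 0.01025·106.9^0.27·exp(0.036·78+0.049·-14.4) = 0.2962
  sum: 0.07777 + 0.2962 → r_corr = 0.374 μm/a
ISO 9224: D(t) = r_corr · t^b with b = 0.667 (copper, B1)
  D(11) = 0.374 × 11^0.667 = 0.374 × 4.95 = 1.851 μm

D(11) = 1.85 μm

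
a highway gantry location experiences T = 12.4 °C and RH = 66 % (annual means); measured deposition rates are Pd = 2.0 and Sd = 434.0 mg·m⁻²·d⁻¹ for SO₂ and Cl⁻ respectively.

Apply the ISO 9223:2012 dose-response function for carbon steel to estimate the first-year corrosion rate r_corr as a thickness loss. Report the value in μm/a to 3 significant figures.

r_corr = 72.2 μm/a

carbon steel: T>10 °C ⇒ hinge -0.054·(12.4−10) = -0.1296
  Pd branch = 1.77·Pd^0.52·e^(0.02·RH+f) = 8.346 μm/a
  Sd branch = 0.102·Sd^0.62·e^(0.033·RH+0.04·T) = 63.85 μm/a
  r_corr = 8.346 + 63.85 = 72.19 μm/a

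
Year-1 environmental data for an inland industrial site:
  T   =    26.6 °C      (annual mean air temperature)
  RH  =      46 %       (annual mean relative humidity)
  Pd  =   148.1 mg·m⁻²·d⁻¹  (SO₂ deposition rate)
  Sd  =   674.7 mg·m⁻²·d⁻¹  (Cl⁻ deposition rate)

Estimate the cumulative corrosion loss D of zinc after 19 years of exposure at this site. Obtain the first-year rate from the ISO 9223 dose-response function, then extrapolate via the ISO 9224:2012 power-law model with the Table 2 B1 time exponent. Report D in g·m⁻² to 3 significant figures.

D(19) = 801 g·m⁻²

zinc: temperature factor f = -0.071·(16.6) = -1.1786
  Pd branch = 0.0129·Pd^0.44·e^(0.046·RH+f) = 0.297 μm/a
  Sd branch = 0.0175·Sd^0.57·e^(0.008·RH+0.085·T) = 9.94 μm/a
  r_corr = 0.297 + 9.94 = 10.24 μm/a
ISO 9224: D(t) = r_corr · t^b with b = 0.813 (zinc, B1)
  D(19) = 10.24 × 19^0.813 = 10.24 × 10.96 = 112.2 μm
  Mass loss = 112.2 μm × 7.14 g/cm³ = 800.8 g·m⁻²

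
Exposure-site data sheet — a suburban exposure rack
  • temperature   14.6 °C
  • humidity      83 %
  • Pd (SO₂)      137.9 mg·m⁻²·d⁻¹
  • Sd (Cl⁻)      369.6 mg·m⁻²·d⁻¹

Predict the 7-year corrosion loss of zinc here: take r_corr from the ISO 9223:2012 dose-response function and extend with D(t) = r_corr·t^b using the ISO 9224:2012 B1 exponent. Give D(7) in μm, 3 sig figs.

D(7) = 34.6 μm

zinc: f(T) = -0.071·(T−10) [T>10 °C] = -0.3266
  Pd branch = 0.0129·Pd^0.44·e^(0.046·RH+f) = 3.701 μm/a
  Cl⁻ term: 0.0175·369.6^0.57·exp(0.008·83+0.085·14.6) = 3.42
  sum: 3.701 + 3.42 → r_corr = 7.12 μm/a
Power-law: D(7) = r_corr · 7^0.813
  D(7) = 7.12 × 7^0.813 = 7.12 × 4.865 = 34.64 μm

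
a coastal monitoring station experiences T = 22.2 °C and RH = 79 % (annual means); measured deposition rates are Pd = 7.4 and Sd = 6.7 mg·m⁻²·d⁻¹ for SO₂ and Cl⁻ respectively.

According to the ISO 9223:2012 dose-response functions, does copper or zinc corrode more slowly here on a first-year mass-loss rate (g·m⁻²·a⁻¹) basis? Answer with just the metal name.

zinc

copper: f(T) = -0.080·(T−10) [T>10 °C] = -0.9760
  sulphur-dioxide contribution → 0.3553 μm/a
  chloride contribution → 0.8736 μm/a
  ⇒ r_corr(copper) = 1.229 μm/a
  mass loss = 1.229 μm/a × 8.96 g/cm³ = 11.01 g·m⁻²·a⁻¹
zinc: T>10 °C ⇒ hinge -0.071·(22.2−10) = -0.8662
  sulphur-dioxide contribution → 0.4956 μm/a
  chloride contribution → 0.6425 μm/a
  ⇒ r_corr(zinc) = 1.138 μm/a
  mass loss = 1.138 μm/a × 7.14 g/cm³ = 8.126 g·m⁻²·a⁻¹
Ordering by g·m⁻²·a⁻¹: copper (11) > zinc (8.13)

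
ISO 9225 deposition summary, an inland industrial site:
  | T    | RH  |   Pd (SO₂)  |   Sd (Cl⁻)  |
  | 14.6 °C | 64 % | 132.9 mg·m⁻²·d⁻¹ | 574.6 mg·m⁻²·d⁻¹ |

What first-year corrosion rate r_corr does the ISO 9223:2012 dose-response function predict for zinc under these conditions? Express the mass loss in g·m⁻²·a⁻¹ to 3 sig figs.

r_corr = 37.8 g·m⁻²·a⁻¹

zinc: T>10 °C ⇒ hinge -0.071·(14.6−10) = -0.3266
  SO₂ term: 0.0129·132.9^0.44·exp(0.046·64-0.3266) = 1.519
  Sd branch = 0.0175·Sd^0.57·e^(0.008·RH+0.085·T) = 3.777 μm/a
  sum: 1.519 + 3.777 → r_corr = 5.297 μm/a
Convert to mass loss: 5.297 μm/a × 7.14 g/cm³ = 37.82 g·m⁻²·a⁻¹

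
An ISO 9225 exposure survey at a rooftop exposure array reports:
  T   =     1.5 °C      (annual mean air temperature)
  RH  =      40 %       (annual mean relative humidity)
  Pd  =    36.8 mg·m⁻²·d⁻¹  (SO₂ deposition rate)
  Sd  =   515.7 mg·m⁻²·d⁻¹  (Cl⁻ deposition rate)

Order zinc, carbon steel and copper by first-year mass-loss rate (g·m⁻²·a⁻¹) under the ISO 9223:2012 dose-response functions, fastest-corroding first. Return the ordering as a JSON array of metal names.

["carbon steel", "zinc", "copper"]

zinc: temperature factor f = +0.038·(-8.5) = -0.3230
  Pd branch = 0.0129·Pd^0.44·e^(0.046·RH+f) = 0.2873 μm/a
  Cl⁻ term: 0.0175·515.7^0.57·exp(0.008·40+0.085·1.5) = 0.9626
  sum: 0.2873 + 0.9626 → r_corr = 1.25 μm/a
  mass loss = 1.25 μm/a × 7.14 g/cm³ = 8.925 g·m⁻²·a⁻¹
carbon steel: temperature factor f = +0.150·(-8.5) = -1.2750
  SO₂ term: 1.77·36.8^0.52·exp(0.02·40-1.2750) = 7.177
  Cl⁻ term: 0.102·515.7^0.62·exp(0.033·40+0.04·1.5) = 19.48
  sum: 7.177 + 19.48 → r_corr = 26.66 μm/a
  mass loss = 26.66 μm/a × 7.85 g/cm³ = 209.3 g·m⁻²·a⁻¹
copper: T≤10 °C ⇒ hinge +0.126·(1.5−10) = -1.0710
  SO₂ term: 0.0053·36.8^0.26·exp(0.059·40-1.0710) = 0.04911
  Cl⁻ term: 0.01025·515.7^0.27·exp(0.036·40+0.049·1.5) = 0.2514
  r_corr = 0.04911 + 0.2514 = 0.3005 μm/a
  mass loss = 0.3005 μm/a × 8.96 g/cm³ = 2.693 g·m⁻²·a⁻¹
Ordering by g·m⁻²·a⁻¹: carbon steel (209) > zinc (8.92) > copper (2.69)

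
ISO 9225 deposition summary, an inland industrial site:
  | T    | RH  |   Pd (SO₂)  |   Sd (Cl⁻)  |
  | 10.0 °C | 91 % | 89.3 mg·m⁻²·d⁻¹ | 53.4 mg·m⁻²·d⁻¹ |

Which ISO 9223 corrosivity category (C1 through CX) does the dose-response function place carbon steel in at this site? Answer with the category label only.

carbon steel: temperature factor f = +0.150·(0.0) = +0.0000
  sulphur-dioxide contribution → 112.9 μm/a
  chloride contribution → 36.11 μm/a
  total first-year rate 149 μm/a
149 μm/a falls in (80, 200] for carbon steel → category C5

C5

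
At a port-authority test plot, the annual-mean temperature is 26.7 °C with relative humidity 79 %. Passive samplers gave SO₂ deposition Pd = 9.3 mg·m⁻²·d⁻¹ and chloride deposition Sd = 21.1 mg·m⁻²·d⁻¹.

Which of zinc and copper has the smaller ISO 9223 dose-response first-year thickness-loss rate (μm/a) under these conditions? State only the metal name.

copper

zinc: f(T) = -0.071·(T−10) [T>10 °C] = -1.1857
  sulphur-dioxide contribution → 0.3981 μm/a
  chloride contribution → 1.811 μm/a
  ⇒ r_corr(zinc) = 2.209 μm/a
copper: temperature factor f = -0.080·(16.7) = -1.3360
  sulphur-dioxide contribution → 0.2631 μm/a
  chloride contribution → 1.485 μm/a
  ⇒ r_corr(copper) = 1.748 μm/a
Ordering by μm/a: zinc (2.21) > copper (1.75)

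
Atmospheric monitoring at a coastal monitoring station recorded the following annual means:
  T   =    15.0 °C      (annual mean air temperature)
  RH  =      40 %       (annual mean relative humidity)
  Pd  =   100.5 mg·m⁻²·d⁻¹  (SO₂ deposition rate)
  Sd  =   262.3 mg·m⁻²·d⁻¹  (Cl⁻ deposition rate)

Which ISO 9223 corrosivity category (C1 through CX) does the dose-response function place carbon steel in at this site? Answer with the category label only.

C4

carbon steel: temperature factor f = -0.054·(5.0) = -0.2700
  Pd branch = 1.77·Pd^0.52·e^(0.02·RH+f) = 33.06 μm/a
  Cl⁻ term: 0.102·262.3^0.62·exp(0.033·40+0.04·15.0) = 21.98
  sum: 33.06 + 21.98 → r_corr = 55.04 μm/a
55 μm/a falls in (50, 80] for carbon steel → category C4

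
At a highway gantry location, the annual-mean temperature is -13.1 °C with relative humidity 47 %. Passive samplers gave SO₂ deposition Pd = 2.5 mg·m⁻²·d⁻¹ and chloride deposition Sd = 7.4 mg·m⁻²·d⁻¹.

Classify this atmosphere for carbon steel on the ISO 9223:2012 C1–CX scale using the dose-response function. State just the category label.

C1

carbon steel: T≤10 °C ⇒ hinge +0.150·(-13.1−10) = -3.4650
  Pd branch = 1.77·Pd^0.52·e^(0.02·RH+f) = 0.2282 μm/a
  Sd branch = 0.102·Sd^0.62·e^(0.033·RH+0.04·T) = 0.9852 μm/a
  r_corr = 0.2282 + 0.9852 = 1.213 μm/a
ISO 9223 Table 2 (carbon steel): 0 < 1.21 ≤ 1.3 μm/a ⇒ C1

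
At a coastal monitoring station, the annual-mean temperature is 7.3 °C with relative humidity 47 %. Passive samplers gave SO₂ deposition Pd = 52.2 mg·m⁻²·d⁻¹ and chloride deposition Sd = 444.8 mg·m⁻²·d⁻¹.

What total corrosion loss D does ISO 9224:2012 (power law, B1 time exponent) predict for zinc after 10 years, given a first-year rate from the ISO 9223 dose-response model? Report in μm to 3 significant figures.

D(10) = 13.7 μm

zinc: f(T) = +0.038·(T−10) [T≤10 °C] = -0.1026
  sulphur-dioxide contribution → 0.5764 μm/a
  chloride contribution → 1.532 μm/a
  total first-year rate 2.108 μm/a
Long-term exponent b (ISO 9224 Table 2, B1) = 0.813
  D(10) = 2.108 × 10^0.813 = 2.108 × 6.501 = 13.71 μm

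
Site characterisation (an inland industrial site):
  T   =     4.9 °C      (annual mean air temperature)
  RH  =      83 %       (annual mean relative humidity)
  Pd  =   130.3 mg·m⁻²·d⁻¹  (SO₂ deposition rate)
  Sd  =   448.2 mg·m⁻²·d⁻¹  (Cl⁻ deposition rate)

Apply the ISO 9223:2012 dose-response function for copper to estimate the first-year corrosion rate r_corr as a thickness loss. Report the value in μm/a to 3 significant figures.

r_corr = 2.67 μm/a

copper: temperature factor f = +0.126·(-5.1) = -0.6426
  SO₂ term: 0.0053·130.3^0.26·exp(0.059·83-0.6426) = 1.324
  Sd branch = 0.01025·Sd^0.27·e^(0.036·RH+0.049·T) = 1.345 μm/a
  r_corr = 1.324 + 1.345 = 2.668 μm/a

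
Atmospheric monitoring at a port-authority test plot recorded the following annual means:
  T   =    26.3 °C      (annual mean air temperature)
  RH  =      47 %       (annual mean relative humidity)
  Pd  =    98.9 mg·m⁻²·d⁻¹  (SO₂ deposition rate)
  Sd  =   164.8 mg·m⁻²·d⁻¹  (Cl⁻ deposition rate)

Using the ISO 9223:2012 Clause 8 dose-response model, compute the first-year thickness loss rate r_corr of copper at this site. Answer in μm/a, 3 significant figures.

copper: temperature factor f = -0.080·(16.3) = -1.3040
  Pd branch = 0.0053·Pd^0.26·e^(0.059·RH+f) = 0.07603 μm/a
  Cl⁻ term: 0.01025·164.8^0.27·exp(0.036·47+0.049·26.3) = 0.8013
  r_corr = 0.07603 + 0.8013 = 0.8773 μm/a

r_corr = 0.877 μm/a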